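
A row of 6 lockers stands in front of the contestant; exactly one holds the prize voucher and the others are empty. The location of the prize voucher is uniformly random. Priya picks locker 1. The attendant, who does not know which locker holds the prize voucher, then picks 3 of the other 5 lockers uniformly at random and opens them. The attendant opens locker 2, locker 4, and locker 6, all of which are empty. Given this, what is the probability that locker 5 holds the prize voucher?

1/3

Condition on the true location of the prize voucher.
If it is in any of lockers 1, 3, and 5 (prior 1/6 each): the attendant picks exactly this set with probability 1/10 regardless, and none is the prize; weight (1/6)·(1/10) = 1/60 each.
If it is in any of lockers 2, 4, and 6 (prior 1/6 each): that locker was opened and seen not to hold the prize — ruled out; weight (1/6)·0 = 0 each.
The weights sum to 1/20.
So P(the prize voucher in locker 5 | the attendant opened locker 2, locker 4, and locker 6) = (1/60) / (1/20) = 1/3.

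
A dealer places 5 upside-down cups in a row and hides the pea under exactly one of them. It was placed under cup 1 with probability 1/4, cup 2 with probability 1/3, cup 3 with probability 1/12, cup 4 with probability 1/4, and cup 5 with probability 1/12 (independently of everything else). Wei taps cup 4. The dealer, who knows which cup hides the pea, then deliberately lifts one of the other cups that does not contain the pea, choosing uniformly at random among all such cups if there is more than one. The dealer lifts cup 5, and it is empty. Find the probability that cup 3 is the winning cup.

4/41

Condition on the true location of the pea.
If it is under cup 1 (prior 1/4): the dealer has 3 equally likely choices, so probability 1/3; weight (1/4)·(1/3) = 1/12.
If it is under cup 2 (prior 1/3): the dealer has 3 equally likely choices, so probability 1/3; weight (1/3)·(1/3) = 1/9.
If it is under cup 3 (prior 1/12): the dealer has 3 equally likely choices, so probability 1/3; weight (1/12)·(1/3) = 1/36.
If it is under cup 4 (prior 1/4): the dealer has 4 equally likely choices, so probability 1/4; weight (1/4)·(1/4) = 1/16.
If it is under cup 5 (prior 1/12): the dealer opened cup 5, so this case is ruled out; weight (1/12)·0 = 0.
The weights sum to 41/144.
So P(the pea under cup 3 | the dealer opened cup 5) = (1/36) / (41/144) = 4/41.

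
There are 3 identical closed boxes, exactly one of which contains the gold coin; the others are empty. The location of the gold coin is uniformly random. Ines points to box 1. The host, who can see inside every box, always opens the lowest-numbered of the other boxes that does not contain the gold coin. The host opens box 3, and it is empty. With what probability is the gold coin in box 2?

Apply Bayes' rule, conditioning on where the gold coin actually is.
If it is in box 1 (prior 1/3): the host would have opened box 2 instead, probability 0; weight (1/3)·0 = 0.
If it is in box 2 (prior 1/3): box 3 is the lowest-numbered option available, probability 1; weight (1/3)·1 = 1/3.
If it is in box 3 (prior 1/3): the host opened box 3, so this case is ruled out; weight (1/3)·0 = 0.
The weights sum to 1/3.
So P(the gold coin in box 2 | the host opened box 3) = (1/3) / (1/3) = 1.

1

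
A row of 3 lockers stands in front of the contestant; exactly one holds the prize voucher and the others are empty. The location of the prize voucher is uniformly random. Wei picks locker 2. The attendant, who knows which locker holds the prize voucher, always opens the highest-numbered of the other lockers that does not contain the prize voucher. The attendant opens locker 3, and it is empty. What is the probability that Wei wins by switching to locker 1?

1/2

Condition on the true location of the prize voucher.
If it is in either of lockers 1 and 2 (prior 1/3 each): locker 3 is the highest-numbered option available, probability 1; weight (1/3)·1 = 1/3 each.
If it is in locker 3 (prior 1/3): the attendant opened locker 3, so this case is ruled out; weight (1/3)·0 = 0.
The weights sum to 2/3.
So P(the prize voucher in locker 1 | the attendant opened locker 3) = (1/3) / (2/3) = 1/2.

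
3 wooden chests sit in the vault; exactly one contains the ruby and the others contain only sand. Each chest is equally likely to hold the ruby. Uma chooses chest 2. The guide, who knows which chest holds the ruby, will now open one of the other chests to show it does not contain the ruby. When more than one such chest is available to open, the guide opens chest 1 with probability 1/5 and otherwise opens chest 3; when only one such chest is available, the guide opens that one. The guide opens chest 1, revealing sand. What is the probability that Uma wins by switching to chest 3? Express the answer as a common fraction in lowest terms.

5/6

Condition on the true location of the ruby.
If it is in chest 1 (prior 1/3): the guide opened chest 1, so this case is ruled out; weight (1/3)·0 = 0.
If it is in chest 2 (prior 1/3): chest 1 is available, opened with probability 1/5; weight (1/3)·(1/5) = 1/15.
If it is in chest 3 (prior 1/3): only chest 1 is available, probability 1; weight (1/3)·1 = 1/3.
The weights sum to 2/5.
So P(the ruby in chest 3 | the guide opened chest 1) = (1/3) / (2/5) = 5/6.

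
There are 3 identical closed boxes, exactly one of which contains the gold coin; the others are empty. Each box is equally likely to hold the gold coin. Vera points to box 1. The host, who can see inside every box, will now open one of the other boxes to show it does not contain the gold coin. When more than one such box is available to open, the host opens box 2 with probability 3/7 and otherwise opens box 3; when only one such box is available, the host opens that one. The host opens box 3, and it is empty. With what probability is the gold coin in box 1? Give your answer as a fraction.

4/11

Apply Bayes' rule, conditioning on where the gold coin actually is.
If it is in box 1 (prior 1/3): box 2 is available but not opened, probability 4/7; weight (1/3)·(4/7) = 4/21.
If it is in box 2 (prior 1/3): only box 3 is available, probability 1; weight (1/3)·1 = 1/3.
If it is in box 3 (prior 1/3): the host opened box 3, so this case is ruled out; weight (1/3)·0 = 0.
The weights sum to 11/21.
So P(the gold coin in box 1 | the host opened box 3) = (4/21) / (11/21) = 4/11.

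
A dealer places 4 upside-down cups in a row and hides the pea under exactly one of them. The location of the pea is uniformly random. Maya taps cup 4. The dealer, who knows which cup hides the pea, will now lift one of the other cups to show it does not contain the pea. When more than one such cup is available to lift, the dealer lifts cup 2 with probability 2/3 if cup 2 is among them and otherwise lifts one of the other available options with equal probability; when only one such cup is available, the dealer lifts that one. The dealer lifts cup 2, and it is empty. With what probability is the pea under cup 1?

1/3

Apply Bayes' rule, conditioning on where the pea actually is.
If it is under any of cups 1, 3, and 4 (prior 1/4 each): cup 2 is available, opened with probability 2/3; weight (1/4)·(2/3) = 1/6 each.
If it is under cup 2 (prior 1/4): the dealer opened cup 2, so this case is ruled out; weight (1/4)·0 = 0.
The weights sum to 1/2.
So P(the pea under cup 1 | the dealer opened cup 2) = (1/6) / (1/2) = 1/3.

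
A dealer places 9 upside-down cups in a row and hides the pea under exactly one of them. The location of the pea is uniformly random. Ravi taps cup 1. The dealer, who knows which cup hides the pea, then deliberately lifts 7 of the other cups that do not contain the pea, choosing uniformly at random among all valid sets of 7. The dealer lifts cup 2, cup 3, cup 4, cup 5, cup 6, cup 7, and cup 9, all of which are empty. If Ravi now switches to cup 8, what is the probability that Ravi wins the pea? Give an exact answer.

8/9

Consider each possible location of the pea in turn.
If it is under cup 1 (prior 1/9): the dealer has 8 equally likely choices, so probability 1/8; weight (1/9)·(1/8) = 1/72.
If it is under any of cups 2, 3, 4, 5, 6, 7, and 9 (prior 1/9 each): that cup was opened and seen not to hold the prize — ruled out; weight (1/9)·0 = 0 each.
If it is under cup 8 (prior 1/9): the dealer has no choice, probability 1; weight (1/9)·1 = 1/9.
The weights sum to 1/8.
So P(the pea under cup 8 | the dealer opened cup 2, cup 3, cup 4, cup 5, cup 6, cup 7, and cup 9) = (1/9) / (1/8) = 8/9.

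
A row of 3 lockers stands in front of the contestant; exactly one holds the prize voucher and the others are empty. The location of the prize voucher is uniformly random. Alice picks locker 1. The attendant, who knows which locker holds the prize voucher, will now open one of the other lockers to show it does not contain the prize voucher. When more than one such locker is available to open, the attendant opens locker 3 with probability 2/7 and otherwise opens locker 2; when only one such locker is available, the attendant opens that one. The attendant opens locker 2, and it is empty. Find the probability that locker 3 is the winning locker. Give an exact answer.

Condition on the true location of the prize voucher.
If it is in locker 1 (prior 1/3): locker 3 is available but not opened, probability 5/7; weight (1/3)·(5/7) = 5/21.
If it is in locker 2 (prior 1/3): the attendant opened locker 2, so this case is ruled out; weight (1/3)·0 = 0.
If it is in locker 3 (prior 1/3): only locker 2 is available, probability 1; weight (1/3)·1 = 1/3.
The weights sum to 4/7.
So P(the prize voucher in locker 3 | the attendant opened locker 2) = (1/3) / (4/7) = 7/12.

7/12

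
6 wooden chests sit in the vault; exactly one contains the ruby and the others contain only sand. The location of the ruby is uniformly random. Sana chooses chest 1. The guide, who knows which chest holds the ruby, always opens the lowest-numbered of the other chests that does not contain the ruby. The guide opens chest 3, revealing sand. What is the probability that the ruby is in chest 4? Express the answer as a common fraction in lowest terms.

0

Consider each possible location of the ruby in turn.
If it is in any of chests 1, 4, 5, and 6 (prior 1/6 each): the guide would have opened chest 2 instead, probability 0; weight (1/6)·0 = 0 each.
If it is in chest 2 (prior 1/6): chest 3 is the lowest-numbered option available, probability 1; weight (1/6)·1 = 1/6.
If it is in chest 3 (prior 1/6): the guide opened chest 3, so this case is ruled out; weight (1/6)·0 = 0.
The weights sum to 1/6.
So P(the ruby in chest 4 | the guide opened chest 3) = 0 / (1/6) = 0.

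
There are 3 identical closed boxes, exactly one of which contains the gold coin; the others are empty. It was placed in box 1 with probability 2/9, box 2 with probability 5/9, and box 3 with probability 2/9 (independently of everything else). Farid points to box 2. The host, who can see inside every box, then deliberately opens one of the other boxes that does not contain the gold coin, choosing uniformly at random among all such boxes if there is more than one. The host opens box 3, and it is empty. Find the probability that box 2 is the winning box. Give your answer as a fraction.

Apply Bayes' rule, conditioning on where the gold coin actually is.
If it is in box 1 (prior 2/9): the host has no choice, probability 1; weight (2/9)·1 = 2/9.
If it is in box 2 (prior 5/9): the host has 2 equally likely choices, so probability 1/2; weight (5/9)·(1/2) = 5/18.
If it is in box 3 (prior 2/9): the host opened box 3, so this case is ruled out; weight (2/9)·0 = 0.
The weights sum to 1/2.
So P(the gold coin in box 2 | the host opened box 3) = (5/18) / (1/2) = 5/9.

5/9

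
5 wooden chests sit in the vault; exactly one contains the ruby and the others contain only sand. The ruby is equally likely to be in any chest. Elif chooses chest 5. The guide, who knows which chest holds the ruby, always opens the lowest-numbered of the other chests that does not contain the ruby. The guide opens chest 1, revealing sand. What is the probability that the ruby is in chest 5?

Consider each possible location of the ruby in turn.
If it is in chest 1 (prior 1/5): the guide opened chest 1, so this case is ruled out; weight (1/5)·0 = 0.
If it is in any of chests 2, 3, 4, and 5 (prior 1/5 each): chest 1 is the lowest-numbered option available, probability 1; weight (1/5)·1 = 1/5 each.
The weights sum to 4/5.
So P(the ruby in chest 5 | the guide opened chest 1) = (1/5) / (4/5) = 1/4.

1/4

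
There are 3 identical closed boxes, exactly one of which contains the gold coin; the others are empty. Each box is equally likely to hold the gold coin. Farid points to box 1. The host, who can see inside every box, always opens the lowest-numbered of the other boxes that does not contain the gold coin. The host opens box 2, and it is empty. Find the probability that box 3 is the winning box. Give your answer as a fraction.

Condition on the true location of the gold coin.
If it is in either of boxes 1 and 3 (prior 1/3 each): box 2 is the lowest-numbered option available, probability 1; weight (1/3)·1 = 1/3 each.
If it is in box 2 (prior 1/3): the host opened box 2, so this case is ruled out; weight (1/3)·0 = 0.
The weights sum to 2/3.
So P(the gold coin in box 3 | the host opened box 2) = (1/3) / (2/3) = 1/2.

1/2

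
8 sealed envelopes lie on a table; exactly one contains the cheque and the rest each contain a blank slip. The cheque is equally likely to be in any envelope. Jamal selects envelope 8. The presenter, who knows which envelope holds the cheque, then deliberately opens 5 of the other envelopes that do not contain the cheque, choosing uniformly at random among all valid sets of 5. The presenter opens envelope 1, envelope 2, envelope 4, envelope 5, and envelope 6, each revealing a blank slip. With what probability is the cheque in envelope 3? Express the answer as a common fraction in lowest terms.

7/16

Condition on the true location of the cheque.
If it is in any of envelopes 1, 2, 4, 5, and 6 (prior 1/8 each): that envelope was opened and seen not to hold the prize — ruled out; weight (1/8)·0 = 0 each.
If it is in either of envelopes 3 and 7 (prior 1/8 each): the presenter has 6 equally likely choices, so probability 1/6; weight (1/8)·(1/6) = 1/48 each.
If it is in envelope 8 (prior 1/8): the presenter has 21 equally likely choices, so probability 1/21; weight (1/8)·(1/21) = 1/168.
The weights sum to 1/21.
So P(the cheque in envelope 3 | the presenter opened envelope 1, envelope 2, envelope 4, envelope 5, and envelope 6) = (1/48) / (1/21) = 7/16.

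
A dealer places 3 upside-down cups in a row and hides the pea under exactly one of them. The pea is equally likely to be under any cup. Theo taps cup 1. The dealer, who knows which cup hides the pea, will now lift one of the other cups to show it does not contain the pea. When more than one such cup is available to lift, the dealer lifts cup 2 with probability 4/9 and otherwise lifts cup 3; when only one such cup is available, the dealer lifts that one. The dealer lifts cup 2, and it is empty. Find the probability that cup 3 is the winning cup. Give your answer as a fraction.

9/13

Apply Bayes' rule, conditioning on where the pea actually is.
If it is under cup 1 (prior 1/3): cup 2 is available, opened with probability 4/9; weight (1/3)·(4/9) = 4/27.
If it is under cup 2 (prior 1/3): the dealer opened cup 2, so this case is ruled out; weight (1/3)·0 = 0.
If it is under cup 3 (prior 1/3): only cup 2 is available, probability 1; weight (1/3)·1 = 1/3.
The weights sum to 13/27.
So P(the pea under cup 3 | the dealer opened cup 2) = (1/3) / (13/27) = 9/13.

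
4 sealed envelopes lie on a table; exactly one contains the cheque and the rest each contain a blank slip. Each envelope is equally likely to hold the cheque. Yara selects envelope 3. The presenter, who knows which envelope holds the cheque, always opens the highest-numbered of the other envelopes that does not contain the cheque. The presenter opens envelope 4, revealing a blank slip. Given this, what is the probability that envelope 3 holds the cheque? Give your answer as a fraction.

1/3

Apply Bayes' rule, conditioning on where the cheque actually is.
If it is in any of envelopes 1, 2, and 3 (prior 1/4 each): envelope 4 is the highest-numbered option available, probability 1; weight (1/4)·1 = 1/4 each.
If it is in envelope 4 (prior 1/4): the presenter opened envelope 4, so this case is ruled out; weight (1/4)·0 = 0.
The weights sum to 3/4.
So P(the cheque in envelope 3 | the presenter opened envelope 4) = (1/4) / (3/4) = 1/3.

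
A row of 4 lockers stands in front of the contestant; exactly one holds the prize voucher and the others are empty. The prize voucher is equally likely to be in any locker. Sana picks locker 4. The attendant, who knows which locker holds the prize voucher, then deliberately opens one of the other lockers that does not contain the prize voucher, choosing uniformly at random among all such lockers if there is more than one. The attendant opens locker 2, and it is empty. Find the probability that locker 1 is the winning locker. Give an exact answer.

Apply Bayes' rule, conditioning on where the prize voucher actually is.
If it is in either of lockers 1 and 3 (prior 1/4 each): the attendant has 2 equally likely choices, so probability 1/2; weight (1/4)·(1/2) = 1/8 each.
If it is in locker 2 (prior 1/4): the attendant opened locker 2, so this case is ruled out; weight (1/4)·0 = 0.
If it is in locker 4 (prior 1/4): the attendant has 3 equally likely choices, so probability 1/3; weight (1/4)·(1/3) = 1/12.
The weights sum to 1/3.
So P(the prize voucher in locker 1 | the attendant opened locker 2) = (1/8) / (1/3) = 3/8.

3/8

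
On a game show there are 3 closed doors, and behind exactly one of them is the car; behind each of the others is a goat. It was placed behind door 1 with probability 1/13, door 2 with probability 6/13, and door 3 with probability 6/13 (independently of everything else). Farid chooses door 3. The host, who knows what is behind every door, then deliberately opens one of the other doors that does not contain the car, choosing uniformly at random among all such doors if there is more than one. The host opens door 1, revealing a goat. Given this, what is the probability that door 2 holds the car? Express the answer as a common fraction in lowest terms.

Apply Bayes' rule, conditioning on where the car actually is.
If it is behind door 1 (prior 1/13): the host opened door 1, so this case is ruled out; weight (1/13)·0 = 0.
If it is behind door 2 (prior 6/13): the host has no choice, probability 1; weight (6/13)·1 = 6/13.
If it is behind door 3 (prior 6/13): the host has 2 equally likely choices, so probability 1/2; weight (6/13)·(1/2) = 3/13.
The weights sum to 9/13.
So P(the car behind door 2 | the host opened door 1) = (6/13) / (9/13) = 2/3.

2/3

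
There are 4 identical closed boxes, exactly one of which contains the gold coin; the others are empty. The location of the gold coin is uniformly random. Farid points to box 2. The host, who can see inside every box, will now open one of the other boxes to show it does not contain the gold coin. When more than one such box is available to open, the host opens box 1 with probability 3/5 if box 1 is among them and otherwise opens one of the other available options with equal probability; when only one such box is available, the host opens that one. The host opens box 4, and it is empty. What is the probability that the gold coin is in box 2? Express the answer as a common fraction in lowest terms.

2/11

Consider each possible location of the gold coin in turn.
If it is in box 1 (prior 1/4): box 1 holds the prize so is unavailable; the host chooses uniformly among the 2 others, probability 1/2; weight (1/4)·(1/2) = 1/8.
If it is in box 2 (prior 1/4): box 1 is available but not opened; box 4 gets probability (1 − 3/5)/2 = 1/5; weight (1/4)·(1/5) = 1/20.
If it is in box 3 (prior 1/4): box 1 is available but not opened, probability 2/5; weight (1/4)·(2/5) = 1/10.
If it is in box 4 (prior 1/4): the host opened box 4, so this case is ruled out; weight (1/4)·0 = 0.
The weights sum to 11/40.
So P(the gold coin in box 2 | the host opened box 4) = (1/20) / (11/40) = 2/11.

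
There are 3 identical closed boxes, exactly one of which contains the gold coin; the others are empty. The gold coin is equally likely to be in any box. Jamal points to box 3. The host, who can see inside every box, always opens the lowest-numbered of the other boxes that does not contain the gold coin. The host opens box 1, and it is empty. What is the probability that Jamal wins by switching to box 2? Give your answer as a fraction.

1/2

Consider each possible location of the gold coin in turn.
If it is in box 1 (prior 1/3): the host opened box 1, so this case is ruled out; weight (1/3)·0 = 0.
If it is in either of boxes 2 and 3 (prior 1/3 each): box 1 is the lowest-numbered option available, probability 1; weight (1/3)·1 = 1/3 each.
The weights sum to 2/3.
So P(the gold coin in box 2 | the host opened box 1) = (1/3) / (2/3) = 1/2.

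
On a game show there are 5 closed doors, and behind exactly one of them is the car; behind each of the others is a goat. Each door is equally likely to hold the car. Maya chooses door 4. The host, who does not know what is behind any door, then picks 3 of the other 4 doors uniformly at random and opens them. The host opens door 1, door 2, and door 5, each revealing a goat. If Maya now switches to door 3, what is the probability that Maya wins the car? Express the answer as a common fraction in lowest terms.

Because the host chose which doors to open without knowing where the car is, the choice is independent of the prize location. Learning that none of the 3 opened doors holds the car simply rules out those 3 locations and leaves the remaining 2 doors still equally likely by symmetry.
So P(the car behind door 3) = 1/2.

1/2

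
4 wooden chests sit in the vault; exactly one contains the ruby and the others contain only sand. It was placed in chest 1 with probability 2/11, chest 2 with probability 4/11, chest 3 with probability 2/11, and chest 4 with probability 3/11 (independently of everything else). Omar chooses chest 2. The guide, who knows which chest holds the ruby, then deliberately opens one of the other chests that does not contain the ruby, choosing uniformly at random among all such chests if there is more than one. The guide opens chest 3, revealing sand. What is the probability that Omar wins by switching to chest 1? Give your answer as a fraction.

6/23

Apply Bayes' rule, conditioning on where the ruby actually is.
If it is in chest 1 (prior 2/11): the guide has 2 equally likely choices, so probability 1/2; weight (2/11)·(1/2) = 1/11.
If it is in chest 2 (prior 4/11): the guide has 3 equally likely choices, so probability 1/3; weight (4/11)·(1/3) = 4/33.
If it is in chest 3 (prior 2/11): the guide opened chest 3, so this case is ruled out; weight (2/11)·0 = 0.
If it is in chest 4 (prior 3/11): the guide has 2 equally likely choices, so probability 1/2; weight (3/11)·(1/2) = 3/22.
The weights sum to 23/66.
So P(the ruby in chest 1 | the guide opened chest 3) = (1/11) / (23/66) = 6/23.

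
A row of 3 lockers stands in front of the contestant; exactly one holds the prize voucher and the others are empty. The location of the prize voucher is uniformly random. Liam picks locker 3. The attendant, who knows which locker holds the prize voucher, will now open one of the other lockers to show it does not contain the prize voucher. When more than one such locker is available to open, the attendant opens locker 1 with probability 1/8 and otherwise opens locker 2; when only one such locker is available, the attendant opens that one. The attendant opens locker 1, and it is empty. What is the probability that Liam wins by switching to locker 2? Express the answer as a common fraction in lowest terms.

8/9

Apply Bayes' rule, conditioning on where the prize voucher actually is.
If it is in locker 1 (prior 1/3): the attendant opened locker 1, so this case is ruled out; weight (1/3)·0 = 0.
If it is in locker 2 (prior 1/3): only locker 1 is available, probability 1; weight (1/3)·1 = 1/3.
If it is in locker 3 (prior 1/3): locker 1 is available, opened with probability 1/8; weight (1/3)·(1/8) = 1/24.
The weights sum to 3/8.
So P(the prize voucher in locker 2 | the attendant opened locker 1) = (1/3) / (3/8) = 8/9.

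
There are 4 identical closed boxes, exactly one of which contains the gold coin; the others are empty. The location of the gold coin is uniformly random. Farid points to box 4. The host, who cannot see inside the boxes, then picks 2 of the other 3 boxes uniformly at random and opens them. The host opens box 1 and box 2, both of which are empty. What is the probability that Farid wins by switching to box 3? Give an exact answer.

Condition on the true location of the gold coin.
If it is in either of boxes 1 and 2 (prior 1/4 each): that box was opened and seen not to hold the prize — ruled out; weight (1/4)·0 = 0 each.
If it is in either of boxes 3 and 4 (prior 1/4 each): the host picks exactly this set with probability 1/3 regardless, and none is the prize; weight (1/4)·(1/3) = 1/12 each.
The weights sum to 1/6.
So P(the gold coin in box 3 | the host opened box 1 and box 2) = (1/12) / (1/6) = 1/2.

1/2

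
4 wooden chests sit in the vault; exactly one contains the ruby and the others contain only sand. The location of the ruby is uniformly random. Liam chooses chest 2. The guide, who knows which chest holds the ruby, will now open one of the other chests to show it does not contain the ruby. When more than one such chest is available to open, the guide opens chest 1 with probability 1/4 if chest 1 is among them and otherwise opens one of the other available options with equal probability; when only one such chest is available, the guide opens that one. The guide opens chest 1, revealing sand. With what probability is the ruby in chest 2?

1/3

Condition on the true location of the ruby.
If it is in chest 1 (prior 1/4): the guide opened chest 1, so this case is ruled out; weight (1/4)·0 = 0.
If it is in any of chests 2, 3, and 4 (prior 1/4 each): chest 1 is available, opened with probability 1/4; weight (1/4)·(1/4) = 1/16 each.
The weights sum to 3/16.
So P(the ruby in chest 2 | the guide opened chest 1) = (1/16) / (3/16) = 1/3.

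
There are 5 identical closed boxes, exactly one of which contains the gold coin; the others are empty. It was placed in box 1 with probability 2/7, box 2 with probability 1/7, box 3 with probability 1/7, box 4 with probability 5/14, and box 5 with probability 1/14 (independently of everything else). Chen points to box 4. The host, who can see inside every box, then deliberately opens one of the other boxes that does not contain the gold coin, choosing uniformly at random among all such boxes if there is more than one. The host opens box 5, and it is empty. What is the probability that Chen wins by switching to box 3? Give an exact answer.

8/47

Consider each possible location of the gold coin in turn.
If it is in box 1 (prior 2/7): the host has 3 equally likely choices, so probability 1/3; weight (2/7)·(1/3) = 2/21.
If it is in either of boxes 2 and 3 (prior 1/7 each): the host has 3 equally likely choices, so probability 1/3; weight (1/7)·(1/3) = 1/21 each.
If it is in box 4 (prior 5/14): the host has 4 equally likely choices, so probability 1/4; weight (5/14)·(1/4) = 5/56.
If it is in box 5 (prior 1/14): the host opened box 5, so this case is ruled out; weight (1/14)·0 = 0.
The weights sum to 47/168.
So P(the gold coin in box 3 | the host opened box 5) = (1/21) / (47/168) = 8/47.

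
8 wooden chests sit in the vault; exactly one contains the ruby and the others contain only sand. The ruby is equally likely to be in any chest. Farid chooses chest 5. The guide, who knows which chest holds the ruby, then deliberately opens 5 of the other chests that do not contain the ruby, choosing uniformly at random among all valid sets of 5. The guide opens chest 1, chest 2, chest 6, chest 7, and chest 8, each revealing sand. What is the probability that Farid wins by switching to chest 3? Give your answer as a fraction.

7/16

Apply Bayes' rule, conditioning on where the ruby actually is.
If it is in any of chests 1, 2, 6, 7, and 8 (prior 1/8 each): that chest was opened and seen not to hold the prize — ruled out; weight (1/8)·0 = 0 each.
If it is in either of chests 3 and 4 (prior 1/8 each): the guide has 6 equally likely choices, so probability 1/6; weight (1/8)·(1/6) = 1/48 each.
If it is in chest 5 (prior 1/8): the guide has 21 equally likely choices, so probability 1/21; weight (1/8)·(1/21) = 1/168.
The weights sum to 1/21.
So P(the ruby in chest 3 | the guide opened chest 1, chest 2, chest 6, chest 7, and chest 8) = (1/48) / (1/21) = 7/16.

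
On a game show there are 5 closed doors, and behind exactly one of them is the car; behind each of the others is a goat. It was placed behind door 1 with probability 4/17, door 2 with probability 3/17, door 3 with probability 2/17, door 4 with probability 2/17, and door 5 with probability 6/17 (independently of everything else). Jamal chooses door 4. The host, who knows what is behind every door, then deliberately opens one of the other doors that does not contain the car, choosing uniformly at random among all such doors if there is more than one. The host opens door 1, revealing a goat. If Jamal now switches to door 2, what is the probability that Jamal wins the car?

Apply Bayes' rule, conditioning on where the car actually is.
If it is behind door 1 (prior 4/17): the host opened door 1, so this case is ruled out; weight (4/17)·0 = 0.
If it is behind door 2 (prior 3/17): the host has 3 equally likely choices, so probability 1/3; weight (3/17)·(1/3) = 1/17.
If it is behind door 3 (prior 2/17): the host has 3 equally likely choices, so probability 1/3; weight (2/17)·(1/3) = 2/51.
If it is behind door 4 (prior 2/17): the host has 4 equally likely choices, so probability 1/4; weight (2/17)·(1/4) = 1/34.
If it is behind door 5 (prior 6/17): the host has 3 equally likely choices, so probability 1/3; weight (6/17)·(1/3) = 2/17.
The weights sum to 25/102.
So P(the car behind door 2 | the host opened door 1) = (1/17) / (25/102) = 6/25.

6/25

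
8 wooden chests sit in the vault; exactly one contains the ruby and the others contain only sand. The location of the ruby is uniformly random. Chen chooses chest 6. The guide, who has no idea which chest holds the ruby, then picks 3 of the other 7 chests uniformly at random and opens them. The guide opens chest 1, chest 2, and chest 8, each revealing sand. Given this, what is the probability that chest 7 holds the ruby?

1/5

Condition on the true location of the ruby.
If it is in any of chests 1, 2, and 8 (prior 1/8 each): that chest was opened and seen not to hold the prize — ruled out; weight (1/8)·0 = 0 each.
If it is in any of chests 3, 4, 5, 6, and 7 (prior 1/8 each): the guide picks exactly this set with probability 1/35 regardless, and none is the prize; weight (1/8)·(1/35) = 1/280 each.
The weights sum to 1/56.
So P(the ruby in chest 7 | the guide opened chest 1, chest 2, and chest 8) = (1/280) / (1/56) = 1/5.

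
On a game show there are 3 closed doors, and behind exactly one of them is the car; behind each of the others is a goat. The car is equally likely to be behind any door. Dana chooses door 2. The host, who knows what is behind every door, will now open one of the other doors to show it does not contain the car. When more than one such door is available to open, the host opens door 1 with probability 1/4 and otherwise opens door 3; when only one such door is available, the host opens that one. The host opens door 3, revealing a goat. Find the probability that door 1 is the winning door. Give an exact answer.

4/7

Consider each possible location of the car in turn.
If it is behind door 1 (prior 1/3): only door 3 is available, probability 1; weight (1/3)·1 = 1/3.
If it is behind door 2 (prior 1/3): door 1 is available but not opened, probability 3/4; weight (1/3)·(3/4) = 1/4.
If it is behind door 3 (prior 1/3): the host opened door 3, so this case is ruled out; weight (1/3)·0 = 0.
The weights sum to 7/12.
So P(the car behind door 1 | the host opened door 3) = (1/3) / (7/12) = 4/7.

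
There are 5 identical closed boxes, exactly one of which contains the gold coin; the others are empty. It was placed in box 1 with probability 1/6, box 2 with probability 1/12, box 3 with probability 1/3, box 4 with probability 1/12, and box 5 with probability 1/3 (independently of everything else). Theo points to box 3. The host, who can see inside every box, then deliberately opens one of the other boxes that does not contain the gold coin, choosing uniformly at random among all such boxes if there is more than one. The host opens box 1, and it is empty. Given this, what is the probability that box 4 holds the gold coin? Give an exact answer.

Consider each possible location of the gold coin in turn.
If it is in box 1 (prior 1/6): the host opened box 1, so this case is ruled out; weight (1/6)·0 = 0.
If it is in either of boxes 2 and 4 (prior 1/12 each): the host has 3 equally likely choices, so probability 1/3; weight (1/12)·(1/3) = 1/36 each.
If it is in box 3 (prior 1/3): the host has 4 equally likely choices, so probability 1/4; weight (1/3)·(1/4) = 1/12.
If it is in box 5 (prior 1/3): the host has 3 equally likely choices, so probability 1/3; weight (1/3)·(1/3) = 1/9.
The weights sum to 1/4.
So P(the gold coin in box 4 | the host opened box 1) = (1/36) / (1/4) = 1/9.

1/9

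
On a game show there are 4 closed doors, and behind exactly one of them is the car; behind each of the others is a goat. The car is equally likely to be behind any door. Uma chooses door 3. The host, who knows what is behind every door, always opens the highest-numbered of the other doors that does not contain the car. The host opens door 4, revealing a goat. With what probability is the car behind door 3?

1/3

Condition on the true location of the car.
If it is behind any of doors 1, 2, and 3 (prior 1/4 each): door 4 is the highest-numbered option available, probability 1; weight (1/4)·1 = 1/4 each.
If it is behind door 4 (prior 1/4): the host opened door 4, so this case is ruled out; weight (1/4)·0 = 0.
The weights sum to 3/4.
So P(the car behind door 3 | the host opened door 4) = (1/4) / (3/4) = 1/3.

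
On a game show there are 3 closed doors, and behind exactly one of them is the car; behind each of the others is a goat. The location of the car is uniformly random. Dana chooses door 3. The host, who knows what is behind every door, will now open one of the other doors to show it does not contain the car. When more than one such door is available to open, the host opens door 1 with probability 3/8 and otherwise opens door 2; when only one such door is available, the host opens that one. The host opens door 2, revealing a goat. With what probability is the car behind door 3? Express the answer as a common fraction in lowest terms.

Consider each possible location of the car in turn.
If it is behind door 1 (prior 1/3): only door 2 is available, probability 1; weight (1/3)·1 = 1/3.
If it is behind door 2 (prior 1/3): the host opened door 2, so this case is ruled out; weight (1/3)·0 = 0.
If it is behind door 3 (prior 1/3): door 1 is available but not opened, probability 5/8; weight (1/3)·(5/8) = 5/24.
The weights sum to 13/24.
So P(the car behind door 3 | the host opened door 2) = (5/24) / (13/24) = 5/13.

5/13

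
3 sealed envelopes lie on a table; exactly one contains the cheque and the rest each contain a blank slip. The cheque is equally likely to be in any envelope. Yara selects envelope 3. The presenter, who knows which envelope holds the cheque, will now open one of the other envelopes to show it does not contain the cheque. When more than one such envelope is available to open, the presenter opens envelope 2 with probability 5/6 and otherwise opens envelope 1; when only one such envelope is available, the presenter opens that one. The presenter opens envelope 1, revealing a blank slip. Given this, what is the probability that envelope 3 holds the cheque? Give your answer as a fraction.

1/7

Consider each possible location of the cheque in turn.
If it is in envelope 1 (prior 1/3): the presenter opened envelope 1, so this case is ruled out; weight (1/3)·0 = 0.
If it is in envelope 2 (prior 1/3): only envelope 1 is available, probability 1; weight (1/3)·1 = 1/3.
If it is in envelope 3 (prior 1/3): envelope 2 is available but not opened, probability 1/6; weight (1/3)·(1/6) = 1/18.
The weights sum to 7/18.
So P(the cheque in envelope 3 | the presenter opened envelope 1) = (1/18) / (7/18) = 1/7.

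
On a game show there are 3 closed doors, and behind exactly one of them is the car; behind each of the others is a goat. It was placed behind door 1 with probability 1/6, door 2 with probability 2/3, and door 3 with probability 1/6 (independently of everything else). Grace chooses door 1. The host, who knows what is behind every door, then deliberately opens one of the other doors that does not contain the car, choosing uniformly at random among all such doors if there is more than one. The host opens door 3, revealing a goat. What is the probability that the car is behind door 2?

8/9

Apply Bayes' rule, conditioning on where the car actually is.
If it is behind door 1 (prior 1/6): the host has 2 equally likely choices, so probability 1/2; weight (1/6)·(1/2) = 1/12.
If it is behind door 2 (prior 2/3): the host has no choice, probability 1; weight (2/3)·1 = 2/3.
If it is behind door 3 (prior 1/6): the host opened door 3, so this case is ruled out; weight (1/6)·0 = 0.
The weights sum to 3/4.
So P(the car behind door 2 | the host opened door 3) = (2/3) / (3/4) = 8/9.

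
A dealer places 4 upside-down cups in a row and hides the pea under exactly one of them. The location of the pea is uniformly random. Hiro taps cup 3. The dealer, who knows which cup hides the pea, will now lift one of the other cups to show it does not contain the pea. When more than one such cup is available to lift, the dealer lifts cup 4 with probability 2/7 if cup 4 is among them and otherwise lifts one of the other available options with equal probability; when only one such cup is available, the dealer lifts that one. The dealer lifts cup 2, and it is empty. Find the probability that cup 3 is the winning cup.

5/22

Consider each possible location of the pea in turn.
If it is under cup 1 (prior 1/4): cup 4 is available but not opened, probability 5/7; weight (1/4)·(5/7) = 5/28.
If it is under cup 2 (prior 1/4): the dealer opened cup 2, so this case is ruled out; weight (1/4)·0 = 0.
If it is under cup 3 (prior 1/4): cup 4 is available but not opened; cup 2 gets probability (1 − 2/7)/2 = 5/14; weight (1/4)·(5/14) = 5/56.
If it is under cup 4 (prior 1/4): cup 4 holds the prize so is unavailable; the dealer chooses uniformly among the 2 others, probability 1/2; weight (1/4)·(1/2) = 1/8.
The weights sum to 11/28.
So P(the pea under cup 3 | the dealer opened cup 2) = (5/56) / (11/28) = 5/22.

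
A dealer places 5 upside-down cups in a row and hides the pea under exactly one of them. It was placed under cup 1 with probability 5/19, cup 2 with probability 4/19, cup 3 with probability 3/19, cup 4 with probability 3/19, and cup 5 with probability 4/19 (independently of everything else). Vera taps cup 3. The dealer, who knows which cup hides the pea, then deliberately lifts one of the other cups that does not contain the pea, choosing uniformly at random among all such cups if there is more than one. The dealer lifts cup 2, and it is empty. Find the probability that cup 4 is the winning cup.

Apply Bayes' rule, conditioning on where the pea actually is.
If it is under cup 1 (prior 5/19): the dealer has 3 equally likely choices, so probability 1/3; weight (5/19)·(1/3) = 5/57.
If it is under cup 2 (prior 4/19): the dealer opened cup 2, so this case is ruled out; weight (4/19)·0 = 0.
If it is under cup 3 (prior 3/19): the dealer has 4 equally likely choices, so probability 1/4; weight (3/19)·(1/4) = 3/76.
If it is under cup 4 (prior 3/19): the dealer has 3 equally likely choices, so probability 1/3; weight (3/19)·(1/3) = 1/19.
If it is under cup 5 (prior 4/19): the dealer has 3 equally likely choices, so probability 1/3; weight (4/19)·(1/3) = 4/57.
The weights sum to 1/4.
So P(the pea under cup 4 | the dealer opened cup 2) = (1/19) / (1/4) = 4/19.

4/19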